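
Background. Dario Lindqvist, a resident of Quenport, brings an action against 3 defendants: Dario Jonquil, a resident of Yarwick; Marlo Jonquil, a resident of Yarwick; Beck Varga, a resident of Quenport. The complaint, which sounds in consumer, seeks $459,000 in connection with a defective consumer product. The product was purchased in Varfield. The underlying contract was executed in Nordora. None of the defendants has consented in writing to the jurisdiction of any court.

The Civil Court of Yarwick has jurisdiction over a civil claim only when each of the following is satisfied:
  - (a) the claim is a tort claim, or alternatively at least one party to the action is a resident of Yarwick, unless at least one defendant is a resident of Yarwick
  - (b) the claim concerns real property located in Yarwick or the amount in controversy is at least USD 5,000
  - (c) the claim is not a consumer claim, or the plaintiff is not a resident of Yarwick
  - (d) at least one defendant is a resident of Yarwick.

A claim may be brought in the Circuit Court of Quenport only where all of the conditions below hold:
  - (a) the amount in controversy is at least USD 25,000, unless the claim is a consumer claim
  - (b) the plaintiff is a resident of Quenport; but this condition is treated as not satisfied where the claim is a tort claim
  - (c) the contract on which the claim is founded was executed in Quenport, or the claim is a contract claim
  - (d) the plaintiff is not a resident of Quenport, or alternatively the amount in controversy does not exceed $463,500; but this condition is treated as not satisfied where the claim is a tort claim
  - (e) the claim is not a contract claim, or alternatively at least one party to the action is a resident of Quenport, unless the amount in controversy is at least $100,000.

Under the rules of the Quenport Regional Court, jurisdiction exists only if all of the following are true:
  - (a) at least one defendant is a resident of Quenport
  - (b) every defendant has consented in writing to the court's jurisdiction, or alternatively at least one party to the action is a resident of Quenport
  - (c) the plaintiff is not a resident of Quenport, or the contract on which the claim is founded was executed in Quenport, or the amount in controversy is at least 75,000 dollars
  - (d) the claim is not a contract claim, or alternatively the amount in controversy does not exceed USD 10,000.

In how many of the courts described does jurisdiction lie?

The Civil Court of Yarwick:
  (a) Dario Jonquil resides in Yarwick, which satisfies one of the alternatives. Satisfied.
  (b) The amount in controversy is USD 459,000, which meets the $5,000 floor, so one alternative holds. Condition met.
  (c) The plaintiff resides in Quenport, which is not Yarwick — that alternative is enough. Satisfied.
  (d) Dario Jonquil resides in Yarwick. Satisfied.
  → The court has jurisdiction.
The Circuit Court of Quenport:
  (a) The amount in controversy is 459,000 dollars, which meets the 25,000 dollars floor. Met.
  (b) The plaintiff resides in Quenport. The carve-out does not apply: the claim is a consumer claim, not a tort claim. Condition met.
  (c) The contract was executed in Nordora, not Quenport; the claim is a consumer claim, not a contract claim — none of the alternatives is met. Fails.
  (d) The amount in controversy is USD 459,000, within the 463,500 dollars ceiling, which satisfies one of the alternatives. And the carve-out is inapplicable — the claim is a consumer claim, not a tort claim. Condition met.
  (e) The claim is a consumer claim, not a contract claim, so this disjunct is met. Met.
  → The court lacks jurisdiction.
The Quenport Regional Court:
  (a) Beck Varga resides in Quenport. Satisfied.
  (b) Dario Lindqvist resides in Quenport, so one alternative holds. Condition met.
  (c) The amount in controversy is 459,000 dollars, which meets the $75,000 floor, which satisfies one of the alternatives. Condition met.
  (d) The claim is a consumer claim, not a contract claim, so this disjunct is met. Condition met.
  → The court has jurisdiction.
Courts with jurisdiction: the Civil Court of Yarwick, the Quenport Regional Court — 2 in total.

2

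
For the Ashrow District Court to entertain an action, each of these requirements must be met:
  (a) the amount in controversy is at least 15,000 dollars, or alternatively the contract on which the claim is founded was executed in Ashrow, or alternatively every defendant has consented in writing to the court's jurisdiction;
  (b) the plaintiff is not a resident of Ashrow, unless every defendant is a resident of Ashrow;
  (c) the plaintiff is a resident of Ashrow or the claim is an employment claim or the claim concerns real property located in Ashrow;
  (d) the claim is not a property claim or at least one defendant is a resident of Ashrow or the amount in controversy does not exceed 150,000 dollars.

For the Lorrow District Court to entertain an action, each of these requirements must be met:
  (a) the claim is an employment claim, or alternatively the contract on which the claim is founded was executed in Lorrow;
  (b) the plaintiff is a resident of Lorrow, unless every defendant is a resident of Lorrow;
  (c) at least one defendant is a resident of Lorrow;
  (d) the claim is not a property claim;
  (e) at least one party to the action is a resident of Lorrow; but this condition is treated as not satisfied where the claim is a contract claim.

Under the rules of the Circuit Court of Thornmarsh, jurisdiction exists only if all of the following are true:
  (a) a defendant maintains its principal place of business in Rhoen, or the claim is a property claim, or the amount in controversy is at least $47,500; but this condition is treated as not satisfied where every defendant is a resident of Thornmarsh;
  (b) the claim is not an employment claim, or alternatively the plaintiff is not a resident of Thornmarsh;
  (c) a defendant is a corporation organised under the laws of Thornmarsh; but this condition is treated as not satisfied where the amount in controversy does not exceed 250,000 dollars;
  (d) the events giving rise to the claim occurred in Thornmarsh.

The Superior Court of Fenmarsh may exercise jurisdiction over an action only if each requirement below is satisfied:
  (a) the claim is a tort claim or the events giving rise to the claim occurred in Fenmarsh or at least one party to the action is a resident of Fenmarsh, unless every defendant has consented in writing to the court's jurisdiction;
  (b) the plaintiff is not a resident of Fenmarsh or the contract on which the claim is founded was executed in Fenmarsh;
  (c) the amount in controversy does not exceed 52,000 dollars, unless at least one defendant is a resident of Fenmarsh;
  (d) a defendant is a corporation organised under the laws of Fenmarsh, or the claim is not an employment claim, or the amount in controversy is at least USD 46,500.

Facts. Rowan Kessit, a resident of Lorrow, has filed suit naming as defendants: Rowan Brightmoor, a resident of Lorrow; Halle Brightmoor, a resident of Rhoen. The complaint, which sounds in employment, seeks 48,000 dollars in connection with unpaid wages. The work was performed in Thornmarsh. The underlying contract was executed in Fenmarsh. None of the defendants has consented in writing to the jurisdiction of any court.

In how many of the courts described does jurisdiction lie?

2

The Ashrow District Court:
  (a) The amount in controversy is 48,000 dollars, which meets the 15,000 dollars floor, so this disjunct is met. Satisfied.
  (b) The plaintiff resides in Lorrow, which is not Ashrow. Condition met.
  (c) The claim is an employment claim — that alternative is enough. Condition met.
  (d) The claim is an employment claim, not a property claim, so this disjunct is met. Condition met.
  → Jurisdiction lies.
The Lorrow District Court:
  (a) The claim is an employment claim — that alternative is enough. Satisfied.
  (b) The plaintiff resides in Lorrow. Satisfied.
  (c) Rowan Brightmoor resides in Lorrow. Condition met.
  (d) The claim is an employment claim, not a property claim. Satisfied.
  (e) Rowan Kessit resides in Lorrow. And the carve-out is inapplicable — the claim is an employment claim, not a contract claim. Satisfied.
  → Every requirement is satisfied — jurisdiction.
The Circuit Court of Thornmarsh:
  (a) The amount in controversy is $48,000, which meets the USD 47,500 floor, so this disjunct is met. The exception is not triggered, since the defendants reside as follows — Rowan Brightmoor in Lorrow, Halle Brightmoor in Rhoen — not all in Thornmarsh. Met.
  (b) The plaintiff resides in Lorrow, which is not Thornmarsh, which satisfies one of the alternatives. Satisfied.
  (c) No defendant is a corporation. Fails.
  (d) The operative events occurred in Thornmarsh. Met.
  → Not every requirement is met — no jurisdiction.
The Superior Court of Fenmarsh:
  (a) The claim is an employment claim, not a tort claim; the operative events occurred in Thornmarsh, not Fenmarsh; no party resides in Fenmarsh — no alternative holds. Nor does the 'unless' clause help: no such written consent has been filed. Fails.
  (b) The plaintiff resides in Lorrow, which is not Fenmarsh, so this disjunct is met. Satisfied.
  (c) The amount in controversy is USD 48,000, within the 52,000 dollars ceiling. Met.
  (d) The amount in controversy is 48,000 dollars, which meets the USD 46,500 floor, so one alternative holds. Condition met.
  → At least one condition fails; no jurisdiction.
Courts with jurisdiction: the Ashrow District Court, the Lorrow District Court — 2 in total.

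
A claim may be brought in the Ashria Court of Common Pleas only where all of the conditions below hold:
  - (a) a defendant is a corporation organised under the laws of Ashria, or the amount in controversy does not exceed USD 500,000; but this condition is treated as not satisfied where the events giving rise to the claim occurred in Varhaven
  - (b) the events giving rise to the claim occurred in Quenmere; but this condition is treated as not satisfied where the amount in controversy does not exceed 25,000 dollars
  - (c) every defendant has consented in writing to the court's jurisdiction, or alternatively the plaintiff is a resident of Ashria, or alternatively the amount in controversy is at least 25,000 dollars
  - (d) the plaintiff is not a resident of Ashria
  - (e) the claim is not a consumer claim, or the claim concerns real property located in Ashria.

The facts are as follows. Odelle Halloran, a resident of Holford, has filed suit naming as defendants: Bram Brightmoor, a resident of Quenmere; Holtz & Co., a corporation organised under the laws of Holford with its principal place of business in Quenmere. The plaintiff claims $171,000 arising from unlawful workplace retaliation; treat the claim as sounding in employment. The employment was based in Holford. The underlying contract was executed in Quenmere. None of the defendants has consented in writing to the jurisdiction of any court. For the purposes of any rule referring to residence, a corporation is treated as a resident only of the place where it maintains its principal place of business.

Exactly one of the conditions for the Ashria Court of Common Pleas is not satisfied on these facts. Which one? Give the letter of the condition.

(b)

The Ashria Court of Common Pleas:
  (a) The amount in controversy is 171,000 dollars, within the 500,000 dollars ceiling, which satisfies one of the alternatives. The carve-out does not apply: the operative events occurred in Holford, not Varhaven. Met.
  (b) The operative events occurred in Holford, not Quenmere. Condition not met.
  (c) The amount in controversy is 171,000 dollars, which meets the USD 25,000 floor, so one alternative holds. Met.
  (d) The plaintiff resides in Holford, which is not Ashria. Met.
  (e) The claim is an employment claim, not a consumer claim — that alternative is enough. Condition met.
Only condition (b) fails.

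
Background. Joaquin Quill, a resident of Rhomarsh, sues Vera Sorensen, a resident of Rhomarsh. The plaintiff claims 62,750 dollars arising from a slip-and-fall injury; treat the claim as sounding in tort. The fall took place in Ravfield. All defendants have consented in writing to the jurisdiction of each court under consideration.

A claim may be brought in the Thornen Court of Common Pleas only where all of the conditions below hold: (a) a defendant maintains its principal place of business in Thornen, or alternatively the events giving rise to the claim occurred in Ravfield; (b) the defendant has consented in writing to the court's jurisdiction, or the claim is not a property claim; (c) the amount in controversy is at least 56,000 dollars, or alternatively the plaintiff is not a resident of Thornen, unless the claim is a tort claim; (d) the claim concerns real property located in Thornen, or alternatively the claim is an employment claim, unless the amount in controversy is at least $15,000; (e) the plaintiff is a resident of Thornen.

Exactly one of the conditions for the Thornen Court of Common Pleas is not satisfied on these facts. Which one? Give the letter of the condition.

The Thornen Court of Common Pleas:
  (a) The operative events occurred in Ravfield, so this disjunct is met. Satisfied.
  (b) Every defendant has filed written consent, which satisfies one of the alternatives. Met.
  (c) The amount in controversy is USD 62,750, which meets the 56,000 dollars floor, so this disjunct is met. Condition met.
  (d) The claim does not concern real property; the claim is a tort claim, not an employment claim — every alternative fails. The proviso rescues it, though: the amount in controversy is $62,750, which meets the $15,000 floor. Satisfied.
  (e) The plaintiff resides in Rhomarsh, not Thornen. Not satisfied.
Only condition (e) fails.

(e)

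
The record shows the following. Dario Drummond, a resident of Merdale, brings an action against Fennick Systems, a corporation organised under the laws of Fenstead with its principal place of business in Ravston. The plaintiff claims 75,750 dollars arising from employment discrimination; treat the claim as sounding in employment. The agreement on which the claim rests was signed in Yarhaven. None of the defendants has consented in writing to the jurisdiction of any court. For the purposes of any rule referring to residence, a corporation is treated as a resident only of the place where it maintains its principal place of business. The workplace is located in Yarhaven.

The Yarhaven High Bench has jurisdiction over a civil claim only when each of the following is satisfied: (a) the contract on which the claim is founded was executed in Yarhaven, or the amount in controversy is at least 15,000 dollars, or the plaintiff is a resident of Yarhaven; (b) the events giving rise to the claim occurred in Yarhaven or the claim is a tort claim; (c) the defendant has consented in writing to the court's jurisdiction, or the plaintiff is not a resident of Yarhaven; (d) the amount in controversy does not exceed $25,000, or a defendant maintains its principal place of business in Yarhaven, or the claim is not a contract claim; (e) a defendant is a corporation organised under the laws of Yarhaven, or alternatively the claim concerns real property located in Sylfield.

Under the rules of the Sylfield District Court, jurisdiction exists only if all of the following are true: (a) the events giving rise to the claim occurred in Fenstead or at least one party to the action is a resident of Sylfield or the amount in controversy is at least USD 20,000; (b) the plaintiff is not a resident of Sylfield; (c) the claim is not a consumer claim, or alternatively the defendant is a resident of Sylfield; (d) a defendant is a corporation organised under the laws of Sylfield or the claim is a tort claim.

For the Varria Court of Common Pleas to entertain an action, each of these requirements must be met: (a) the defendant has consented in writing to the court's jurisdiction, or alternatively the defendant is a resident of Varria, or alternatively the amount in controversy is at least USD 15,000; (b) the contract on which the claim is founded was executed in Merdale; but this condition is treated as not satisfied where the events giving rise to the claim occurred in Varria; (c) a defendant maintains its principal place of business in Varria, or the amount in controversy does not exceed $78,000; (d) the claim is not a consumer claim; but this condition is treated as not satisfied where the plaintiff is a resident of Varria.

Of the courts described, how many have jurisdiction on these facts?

0

The Yarhaven High Bench:
  (a) The contract was executed in Yarhaven, so this disjunct is met. Satisfied.
  (b) The operative events occurred in Yarhaven, so this disjunct is met. Met.
  (c) The plaintiff resides in Merdale, which is not Yarhaven — that alternative is enough. Met.
  (d) The claim is an employment claim, not a contract claim, so one alternative holds. Met.
  (e) The corporate defendant(s) are organised in Fenstead, not Yarhaven; the claim does not concern real property — every alternative fails. Fails.
  → The court lacks jurisdiction.
The Sylfield District Court:
  (a) The amount in controversy is USD 75,750, which meets the $20,000 floor, so this disjunct is met. Met.
  (b) The plaintiff resides in Merdale, which is not Sylfield. Satisfied.
  (c) The claim is an employment claim, not a consumer claim, which satisfies one of the alternatives. Met.
  (d) The corporate defendant(s) are organised in Fenstead, not Sylfield; the claim is an employment claim, not a tort claim — no alternative holds. Not satisfied.
  → The court lacks jurisdiction.
The Varria Court of Common Pleas:
  (a) The amount in controversy is USD 75,750, which meets the 15,000 dollars floor, which satisfies one of the alternatives. Satisfied.
  (b) The contract was executed in Yarhaven, not Merdale. Not satisfied.
  (c) The amount in controversy is $75,750, within the 78,000 dollars ceiling, so one alternative holds. Condition met.
  (d) The claim is an employment claim, not a consumer claim. The carve-out does not apply: the plaintiff resides in Merdale, not Varria. Condition met.
  → At least one condition fails; no jurisdiction.
No court satisfies all of its conditions.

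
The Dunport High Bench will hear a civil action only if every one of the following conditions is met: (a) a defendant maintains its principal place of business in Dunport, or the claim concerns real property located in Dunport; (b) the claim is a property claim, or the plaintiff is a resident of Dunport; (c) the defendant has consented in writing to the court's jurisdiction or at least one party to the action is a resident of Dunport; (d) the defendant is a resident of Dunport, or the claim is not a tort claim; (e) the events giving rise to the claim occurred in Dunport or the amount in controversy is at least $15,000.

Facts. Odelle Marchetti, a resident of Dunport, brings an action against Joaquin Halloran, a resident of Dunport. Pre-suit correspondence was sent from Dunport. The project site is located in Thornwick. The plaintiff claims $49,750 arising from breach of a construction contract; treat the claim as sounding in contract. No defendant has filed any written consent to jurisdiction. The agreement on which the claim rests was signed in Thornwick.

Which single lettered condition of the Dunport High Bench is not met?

The Dunport High Bench:
  (a) No defendant is a corporation; the claim does not concern real property — none of the alternatives is met. Not satisfied.
  (b) The plaintiff resides in Dunport, so this disjunct is met. Met.
  (c) Odelle Marchetti resides in Dunport — that alternative is enough. Met.
  (d) The defendant resides in Dunport, so this disjunct is met. Satisfied.
  (e) The amount in controversy is 49,750 dollars, which meets the 15,000 dollars floor, which satisfies one of the alternatives. Met.
Only condition (a) fails.

(a)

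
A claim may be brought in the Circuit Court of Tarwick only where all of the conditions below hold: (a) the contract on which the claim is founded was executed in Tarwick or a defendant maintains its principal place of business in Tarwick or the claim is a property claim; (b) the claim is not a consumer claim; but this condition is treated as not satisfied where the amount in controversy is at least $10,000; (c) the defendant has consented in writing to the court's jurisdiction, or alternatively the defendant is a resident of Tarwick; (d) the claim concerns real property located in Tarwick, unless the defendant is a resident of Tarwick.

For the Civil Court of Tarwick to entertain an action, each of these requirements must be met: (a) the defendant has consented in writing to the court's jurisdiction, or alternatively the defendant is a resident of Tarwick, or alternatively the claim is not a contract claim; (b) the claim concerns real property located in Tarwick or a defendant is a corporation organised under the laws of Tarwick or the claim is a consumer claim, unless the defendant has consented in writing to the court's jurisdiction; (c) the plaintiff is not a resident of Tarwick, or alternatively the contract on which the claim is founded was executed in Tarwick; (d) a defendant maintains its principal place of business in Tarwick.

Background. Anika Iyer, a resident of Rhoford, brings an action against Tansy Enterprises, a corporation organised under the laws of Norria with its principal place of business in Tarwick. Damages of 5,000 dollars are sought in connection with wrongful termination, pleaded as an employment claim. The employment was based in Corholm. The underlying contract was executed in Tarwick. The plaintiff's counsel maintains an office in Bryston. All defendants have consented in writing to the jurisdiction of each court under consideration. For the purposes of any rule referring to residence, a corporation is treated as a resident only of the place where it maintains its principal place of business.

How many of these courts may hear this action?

The Circuit Court of Tarwick:
  (a) The contract was executed in Tarwick, so this disjunct is met. Condition met.
  (b) The claim is an employment claim, not a consumer claim. And the carve-out is inapplicable — the amount in controversy is 5,000 dollars, below the $10,000 floor. Satisfied.
  (c) Every defendant has filed written consent, so this disjunct is met. Satisfied.
  (d) The claim does not concern real property. But the defendant resides in Tarwick, and the 'unless' clause therefore excuses the requirement. Met.
  → Jurisdiction lies.
The Civil Court of Tarwick:
  (a) Every defendant has filed written consent, so this disjunct is met. Met.
  (b) The claim does not concern real property; the corporate defendant(s) are organised in Norria, not Tarwick; the claim is an employment claim, not a consumer claim — every alternative fails. The proviso rescues it, though: every defendant has filed written consent. Condition met.
  (c) The plaintiff resides in Rhoford, which is not Tarwick, so one alternative holds. Met.
  (d) Tansy Enterprises has its principal place of business in Tarwick. Condition met.
  → Every requirement is satisfied — jurisdiction.
Courts with jurisdiction: the Circuit Court of Tarwick, the Civil Court of Tarwick — 2 in total.

2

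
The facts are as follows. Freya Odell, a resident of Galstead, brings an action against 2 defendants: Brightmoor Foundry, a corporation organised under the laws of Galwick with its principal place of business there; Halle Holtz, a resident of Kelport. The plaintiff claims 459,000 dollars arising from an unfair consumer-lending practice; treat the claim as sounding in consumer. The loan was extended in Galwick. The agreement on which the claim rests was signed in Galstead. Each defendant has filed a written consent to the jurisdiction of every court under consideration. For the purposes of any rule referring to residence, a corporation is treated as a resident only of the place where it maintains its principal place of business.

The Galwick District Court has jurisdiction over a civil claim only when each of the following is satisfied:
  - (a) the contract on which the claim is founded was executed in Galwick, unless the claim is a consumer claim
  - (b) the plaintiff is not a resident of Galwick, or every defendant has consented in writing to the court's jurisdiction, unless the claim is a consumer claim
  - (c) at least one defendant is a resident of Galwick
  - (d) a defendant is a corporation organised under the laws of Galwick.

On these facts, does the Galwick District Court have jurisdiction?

The Galwick District Court:
  (a) The contract was executed in Galstead, not Galwick. The proviso rescues it, though: the claim is a consumer claim. Condition met.
  (b) The plaintiff resides in Galstead, which is not Galwick, which satisfies one of the alternatives. Met.
  (c) Brightmoor Foundry resides in Galwick. Condition met.
  (d) Brightmoor Foundry is organised under the laws of Galwick. Satisfied.
  → Jurisdiction lies.

Yes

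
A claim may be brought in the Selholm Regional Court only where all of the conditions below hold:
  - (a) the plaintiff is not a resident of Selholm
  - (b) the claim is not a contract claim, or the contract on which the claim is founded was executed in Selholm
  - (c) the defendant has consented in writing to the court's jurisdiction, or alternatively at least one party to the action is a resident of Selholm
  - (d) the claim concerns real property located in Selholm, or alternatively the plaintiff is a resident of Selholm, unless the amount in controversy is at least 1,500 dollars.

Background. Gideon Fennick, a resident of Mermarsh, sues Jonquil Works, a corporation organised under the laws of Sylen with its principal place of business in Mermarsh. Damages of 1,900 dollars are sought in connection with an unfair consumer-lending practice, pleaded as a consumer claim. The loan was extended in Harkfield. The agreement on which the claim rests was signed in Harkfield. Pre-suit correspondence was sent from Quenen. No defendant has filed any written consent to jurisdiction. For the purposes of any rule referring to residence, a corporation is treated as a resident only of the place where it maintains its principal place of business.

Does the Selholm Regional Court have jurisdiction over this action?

The Selholm Regional Court:
  (a) The plaintiff resides in Mermarsh, which is not Selholm. Condition met.
  (b) The claim is a consumer claim, not a contract claim — that alternative is enough. Satisfied.
  (c) No such written consent has been filed; no party resides in Selholm — no alternative holds. Condition not met.
  (d) The claim does not concern real property; the plaintiff resides in Mermarsh, not Selholm — no alternative holds. The proviso rescues it, though: the amount in controversy is $1,900, which meets the 1,500 dollars floor. Satisfied.
  → Not every requirement is met — no jurisdiction.

No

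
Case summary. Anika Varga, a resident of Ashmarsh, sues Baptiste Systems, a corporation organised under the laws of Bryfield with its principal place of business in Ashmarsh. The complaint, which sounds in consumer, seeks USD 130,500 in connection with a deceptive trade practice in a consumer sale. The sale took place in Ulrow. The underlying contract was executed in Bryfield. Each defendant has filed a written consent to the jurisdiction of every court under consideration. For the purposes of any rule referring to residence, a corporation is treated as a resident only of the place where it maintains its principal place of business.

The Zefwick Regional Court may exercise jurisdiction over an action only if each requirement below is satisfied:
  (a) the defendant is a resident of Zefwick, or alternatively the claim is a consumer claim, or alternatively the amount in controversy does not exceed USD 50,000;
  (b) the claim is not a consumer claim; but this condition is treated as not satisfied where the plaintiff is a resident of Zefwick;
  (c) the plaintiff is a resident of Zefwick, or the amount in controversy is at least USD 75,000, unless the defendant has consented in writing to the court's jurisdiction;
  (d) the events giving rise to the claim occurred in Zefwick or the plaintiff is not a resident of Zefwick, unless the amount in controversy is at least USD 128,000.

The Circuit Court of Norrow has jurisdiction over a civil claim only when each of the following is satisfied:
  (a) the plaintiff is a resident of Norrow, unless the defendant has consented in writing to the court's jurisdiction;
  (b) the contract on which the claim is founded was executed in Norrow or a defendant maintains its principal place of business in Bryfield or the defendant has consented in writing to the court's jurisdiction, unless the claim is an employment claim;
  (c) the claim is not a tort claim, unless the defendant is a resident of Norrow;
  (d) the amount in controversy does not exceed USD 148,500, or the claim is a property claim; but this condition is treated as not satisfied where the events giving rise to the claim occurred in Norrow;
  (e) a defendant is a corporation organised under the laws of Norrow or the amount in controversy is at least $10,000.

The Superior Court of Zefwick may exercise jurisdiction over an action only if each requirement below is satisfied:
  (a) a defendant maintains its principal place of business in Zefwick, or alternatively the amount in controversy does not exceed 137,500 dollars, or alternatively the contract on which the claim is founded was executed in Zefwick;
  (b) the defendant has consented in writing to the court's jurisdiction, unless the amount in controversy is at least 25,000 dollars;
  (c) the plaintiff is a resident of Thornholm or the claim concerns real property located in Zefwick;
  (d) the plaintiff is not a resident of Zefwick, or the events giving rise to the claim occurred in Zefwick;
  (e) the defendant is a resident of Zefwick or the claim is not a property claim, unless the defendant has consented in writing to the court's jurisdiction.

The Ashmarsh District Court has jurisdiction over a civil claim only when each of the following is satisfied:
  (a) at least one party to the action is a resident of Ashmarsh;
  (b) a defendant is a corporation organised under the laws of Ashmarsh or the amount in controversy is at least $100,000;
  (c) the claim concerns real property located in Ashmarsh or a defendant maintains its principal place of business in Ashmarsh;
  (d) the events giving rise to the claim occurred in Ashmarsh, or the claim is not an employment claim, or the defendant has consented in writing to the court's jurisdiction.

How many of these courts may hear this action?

The Zefwick Regional Court:
  (a) The claim is a consumer claim, which satisfies one of the alternatives. Met.
  (b) The claim is a consumer claim. Fails.
  (c) The amount in controversy is $130,500, which meets the 75,000 dollars floor, so this disjunct is met. Condition met.
  (d) The plaintiff resides in Ashmarsh, which is not Zefwick, which satisfies one of the alternatives. Met.
  → The court lacks jurisdiction.
The Circuit Court of Norrow:
  (a) The plaintiff resides in Ashmarsh, not Norrow. But every defendant has filed written consent, and the 'unless' clause therefore excuses the requirement. Condition met.
  (b) Every defendant has filed written consent, which satisfies one of the alternatives. Condition met.
  (c) The claim is a consumer claim, not a tort claim. Satisfied.
  (d) The amount in controversy is USD 130,500, within the USD 148,500 ceiling, so this disjunct is met. And the carve-out is inapplicable — the operative events occurred in Ulrow, not Norrow. Condition met.
  (e) The amount in controversy is 130,500 dollars, which meets the $10,000 floor, so one alternative holds. Satisfied.
  → Every requirement is satisfied — jurisdiction.
The Superior Court of Zefwick:
  (a) The amount in controversy is $130,500, within the USD 137,500 ceiling, which satisfies one of the alternatives. Met.
  (b) Every defendant has filed written consent. Met.
  (c) The plaintiff resides in Ashmarsh, not Thornholm; the claim does not concern real property — every alternative fails. Not satisfied.
  (d) The plaintiff resides in Ashmarsh, which is not Zefwick, which satisfies one of the alternatives. Met.
  (e) The claim is a consumer claim, not a property claim, so one alternative holds. Met.
  → The court lacks jurisdiction.
The Ashmarsh District Court:
  (a) Anika Varga resides in Ashmarsh. Met.
  (b) The amount in controversy is USD 130,500, which meets the 100,000 dollars floor, which satisfies one of the alternatives. Condition met.
  (c) Baptiste Systems has its principal place of business in Ashmarsh — that alternative is enough. Met.
  (d) The claim is a consumer claim, not an employment claim, which satisfies one of the alternatives. Condition met.
  → Every requirement is satisfied — jurisdiction.
Courts with jurisdiction: the Circuit Court of Norrow, the Ashmarsh District Court — 2 in total.

2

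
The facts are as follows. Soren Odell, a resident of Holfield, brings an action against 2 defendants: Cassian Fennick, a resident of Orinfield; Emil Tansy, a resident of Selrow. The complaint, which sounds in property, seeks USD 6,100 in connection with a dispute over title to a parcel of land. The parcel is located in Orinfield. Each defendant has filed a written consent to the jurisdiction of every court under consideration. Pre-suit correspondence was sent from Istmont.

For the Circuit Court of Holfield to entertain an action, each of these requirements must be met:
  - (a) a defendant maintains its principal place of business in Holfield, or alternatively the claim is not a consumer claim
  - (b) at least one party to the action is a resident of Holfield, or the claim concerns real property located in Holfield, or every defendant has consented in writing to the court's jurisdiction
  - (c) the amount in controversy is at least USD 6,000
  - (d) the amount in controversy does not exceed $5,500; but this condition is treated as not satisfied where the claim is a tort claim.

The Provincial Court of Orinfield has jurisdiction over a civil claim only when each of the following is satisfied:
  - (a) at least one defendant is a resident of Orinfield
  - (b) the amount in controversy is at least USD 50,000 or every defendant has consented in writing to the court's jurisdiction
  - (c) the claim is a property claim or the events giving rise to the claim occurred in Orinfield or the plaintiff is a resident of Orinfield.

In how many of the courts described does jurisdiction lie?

The Circuit Court of Holfield:
  (a) The claim is a property claim, not a consumer claim, which satisfies one of the alternatives. Satisfied.
  (b) Soren Odell resides in Holfield, which satisfies one of the alternatives. Met.
  (c) The amount in controversy is $6,100, which meets the USD 6,000 floor. Met.
  (d) The amount in controversy is USD 6,100, above the 5,500 dollars ceiling. Not met.
  → Not every requirement is met — no jurisdiction.
The Provincial Court of Orinfield:
  (a) Cassian Fennick resides in Orinfield. Condition met.
  (b) Every defendant has filed written consent, which satisfies one of the alternatives. Satisfied.
  (c) The claim is a property claim, so one alternative holds. Condition met.
  → The court has jurisdiction.
Courts with jurisdiction: the Provincial Court of Orinfield — 1 in total.

1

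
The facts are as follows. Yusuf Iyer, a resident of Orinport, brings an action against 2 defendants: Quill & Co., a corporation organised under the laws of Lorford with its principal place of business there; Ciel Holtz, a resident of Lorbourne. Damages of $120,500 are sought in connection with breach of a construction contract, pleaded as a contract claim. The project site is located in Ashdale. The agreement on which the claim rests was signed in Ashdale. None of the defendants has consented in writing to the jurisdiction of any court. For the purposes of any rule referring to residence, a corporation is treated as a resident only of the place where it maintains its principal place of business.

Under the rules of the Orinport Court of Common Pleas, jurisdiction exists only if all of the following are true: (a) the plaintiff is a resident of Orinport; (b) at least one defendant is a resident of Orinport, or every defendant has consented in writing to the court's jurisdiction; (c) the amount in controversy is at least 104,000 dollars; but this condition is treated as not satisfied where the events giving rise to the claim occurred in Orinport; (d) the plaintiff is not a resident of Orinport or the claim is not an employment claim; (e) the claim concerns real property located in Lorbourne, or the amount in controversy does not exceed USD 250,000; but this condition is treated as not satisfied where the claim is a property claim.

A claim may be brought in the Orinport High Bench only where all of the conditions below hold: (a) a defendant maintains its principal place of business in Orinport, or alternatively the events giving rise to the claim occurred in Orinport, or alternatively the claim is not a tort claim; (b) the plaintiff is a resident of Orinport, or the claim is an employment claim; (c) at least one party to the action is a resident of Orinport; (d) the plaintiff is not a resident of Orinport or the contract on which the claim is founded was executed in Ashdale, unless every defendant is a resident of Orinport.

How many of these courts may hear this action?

1

The Orinport Court of Common Pleas:
  (a) The plaintiff resides in Orinport. Condition met.
  (b) No defendant resides in Orinport (they reside in Lorford, Lorbourne); no such written consent has been filed — every alternative fails. Not satisfied.
  (c) The amount in controversy is USD 120,500, which meets the 104,000 dollars floor. The exception is not triggered, since the operative events occurred in Ashdale, not Orinport. Condition met.
  (d) The claim is a contract claim, not an employment claim, so one alternative holds. Condition met.
  (e) The amount in controversy is 120,500 dollars, within the USD 250,000 ceiling, so one alternative holds. And the carve-out is inapplicable — the claim is a contract claim, not a property claim. Satisfied.
  → No jurisdiction.
The Orinport High Bench:
  (a) The claim is a contract claim, not a tort claim, so one alternative holds. Condition met.
  (b) The plaintiff resides in Orinport — that alternative is enough. Met.
  (c) Yusuf Iyer resides in Orinport. Satisfied.
  (d) The contract was executed in Ashdale, so one alternative holds. Met.
  → All conditions met; jurisdiction exists.
Courts with jurisdiction: the Orinport High Bench — 1 in total.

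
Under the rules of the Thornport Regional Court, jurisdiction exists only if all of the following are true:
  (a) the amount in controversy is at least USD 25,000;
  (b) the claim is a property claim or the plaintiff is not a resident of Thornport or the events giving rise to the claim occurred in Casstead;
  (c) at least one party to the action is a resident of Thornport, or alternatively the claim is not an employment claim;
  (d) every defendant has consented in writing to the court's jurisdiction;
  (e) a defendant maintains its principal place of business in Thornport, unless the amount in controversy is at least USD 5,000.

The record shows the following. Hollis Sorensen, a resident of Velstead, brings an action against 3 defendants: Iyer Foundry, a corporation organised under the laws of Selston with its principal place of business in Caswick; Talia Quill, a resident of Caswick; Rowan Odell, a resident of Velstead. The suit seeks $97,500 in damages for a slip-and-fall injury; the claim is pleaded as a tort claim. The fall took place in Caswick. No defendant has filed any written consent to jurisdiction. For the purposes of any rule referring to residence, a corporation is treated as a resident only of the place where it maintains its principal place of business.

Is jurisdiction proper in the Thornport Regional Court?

No

The Thornport Regional Court:
  (a) The amount in controversy is $97,500, which meets the USD 25,000 floor. Met.
  (b) The plaintiff resides in Velstead, which is not Thornport, so this disjunct is met. Met.
  (c) The claim is a tort claim, not an employment claim, so this disjunct is met. Met.
  (d) No such written consent has been filed. Condition not met.
  (e) The corporate defendant(s) have their principal place of business in Caswick, not Thornport. But the amount in controversy is $97,500, which meets the $5,000 floor, and the 'unless' clause therefore excuses the requirement. Met.
  → No jurisdiction.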